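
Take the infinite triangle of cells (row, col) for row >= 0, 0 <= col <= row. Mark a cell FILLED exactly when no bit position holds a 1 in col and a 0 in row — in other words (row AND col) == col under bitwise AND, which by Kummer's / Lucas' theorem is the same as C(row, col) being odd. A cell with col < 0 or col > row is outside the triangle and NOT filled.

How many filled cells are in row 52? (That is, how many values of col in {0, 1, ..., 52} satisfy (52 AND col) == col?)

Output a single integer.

52 in binary = 110100
popcount(52) = number of 1-bits in 110100 = 3
A col c satisfies (52 AND c) == c iff every set bit of c is also set in 52; each of the 3 set bits of 52 can independently be on or off in c.
count = 2^3 = 8

Answer: 8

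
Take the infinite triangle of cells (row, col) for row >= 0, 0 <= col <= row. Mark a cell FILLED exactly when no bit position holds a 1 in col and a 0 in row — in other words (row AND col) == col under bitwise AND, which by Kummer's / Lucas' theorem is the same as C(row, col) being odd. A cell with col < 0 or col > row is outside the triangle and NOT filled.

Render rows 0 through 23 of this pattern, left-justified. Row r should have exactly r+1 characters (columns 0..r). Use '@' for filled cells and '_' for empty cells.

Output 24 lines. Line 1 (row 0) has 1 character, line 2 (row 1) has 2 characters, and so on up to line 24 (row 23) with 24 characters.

r0=0: @
r1=1: @@
r2=10: @_@
r3=11: @@@@
r4=100: @___@
r5=101: @@__@@
r6=110: @_@_@_@
r7=111: @@@@@@@@
r8=1000: @_______@
r9=1001: @@______@@
r10=1010: @_@_____@_@
r11=1011: @@@@____@@@@
r12=1100: @___@___@___@
r13=1101: @@__@@__@@__@@
r14=1110: @_@_@_@_@_@_@_@
r15=1111: @@@@@@@@@@@@@@@@
r16=10000: @_______________@
r17=10001: @@______________@@
r18=10010: @_@_____________@_@
r19=10011: @@@@____________@@@@
r20=10100: @___@___________@___@
r21=10101: @@__@@__________@@__@@
r22=10110: @_@_@_@_________@_@_@_@
r23=10111: @@@@@@@@________@@@@@@@@

Answer: @
@@
@_@
@@@@
@___@
@@__@@
@_@_@_@
@@@@@@@@
@_______@
@@______@@
@_@_____@_@
@@@@____@@@@
@___@___@___@
@@__@@__@@__@@
@_@_@_@_@_@_@_@
@@@@@@@@@@@@@@@@
@_______________@
@@______________@@
@_@_____________@_@
@@@@____________@@@@
@___@___________@___@
@@__@@__________@@__@@
@_@_@_@_________@_@_@_@
@@@@@@@@________@@@@@@@@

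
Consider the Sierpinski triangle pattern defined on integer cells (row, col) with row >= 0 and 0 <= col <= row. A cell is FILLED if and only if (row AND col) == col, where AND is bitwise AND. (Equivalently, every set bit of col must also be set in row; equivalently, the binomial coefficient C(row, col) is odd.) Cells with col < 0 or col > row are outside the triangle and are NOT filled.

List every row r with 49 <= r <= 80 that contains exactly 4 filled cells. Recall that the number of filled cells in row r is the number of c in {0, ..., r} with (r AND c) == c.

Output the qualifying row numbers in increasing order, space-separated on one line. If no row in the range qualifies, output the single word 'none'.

Answer: 65 66 68 72 80

Derivation:
Row r has 2^popcount(r) filled cells, so we need popcount(r) = log2(4) = 2.
Scan r = 49..80 and keep those with exactly 2 one-bits:
r=49=110001 popcount=3 -> skip
r=50=110010 popcount=3 -> skip
r=51=110011 popcount=4 -> skip
r=52=110100 popcount=3 -> skip
r=53=110101 popcount=4 -> skip
r=54=110110 popcount=4 -> skip
r=55=110111 popcount=5 -> skip
r=56=111000 popcount=3 -> skip
r=57=111001 popcount=4 -> skip
r=58=111010 popcount=4 -> skip
r=59=111011 popcount=5 -> skip
r=60=111100 popcount=4 -> skip
r=61=111101 popcount=5 -> skip
r=62=111110 popcount=5 -> skip
r=63=111111 popcount=6 -> skip
r=64=1000000 popcount=1 -> skip
r=65=1000001 popcount=2 -> KEEP
r=66=1000010 popcount=2 -> KEEP
r=67=1000011 popcount=3 -> skip
r=68=1000100 popcount=2 -> KEEP
r=69=1000101 popcount=3 -> skip
r=70=1000110 popcount=3 -> skip
r=71=1000111 popcount=4 -> skip
r=72=1001000 popcount=2 -> KEEP
r=73=1001001 popcount=3 -> skip
r=74=1001010 popcount=3 -> skip
r=75=1001011 popcount=4 -> skip
r=76=1001100 popcount=3 -> skip
r=77=1001101 popcount=4 -> skip
r=78=1001110 popcount=4 -> skip
r=79=1001111 popcount=5 -> skip
r=80=1010000 popcount=2 -> KEEP
Kept rows: 65 66 68 72 80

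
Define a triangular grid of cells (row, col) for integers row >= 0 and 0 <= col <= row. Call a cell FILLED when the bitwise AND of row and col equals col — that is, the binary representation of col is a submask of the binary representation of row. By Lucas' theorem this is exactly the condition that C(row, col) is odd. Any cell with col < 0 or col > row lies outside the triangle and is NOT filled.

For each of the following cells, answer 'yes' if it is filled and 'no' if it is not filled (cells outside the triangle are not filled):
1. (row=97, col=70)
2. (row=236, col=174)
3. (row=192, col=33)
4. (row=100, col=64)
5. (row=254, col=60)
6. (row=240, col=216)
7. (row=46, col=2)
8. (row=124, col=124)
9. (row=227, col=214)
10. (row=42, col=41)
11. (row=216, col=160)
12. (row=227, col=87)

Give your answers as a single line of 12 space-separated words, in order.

Answer: no no no yes yes no yes yes no no no no

Derivation:
(97,70): row=0b1100001, col=0b1000110, row AND col = 0b1000000 = 64; 64 != 70 -> empty
(236,174): row=0b11101100, col=0b10101110, row AND col = 0b10101100 = 172; 172 != 174 -> empty
(192,33): row=0b11000000, col=0b100001, row AND col = 0b0 = 0; 0 != 33 -> empty
(100,64): row=0b1100100, col=0b1000000, row AND col = 0b1000000 = 64; 64 == 64 -> filled
(254,60): row=0b11111110, col=0b111100, row AND col = 0b111100 = 60; 60 == 60 -> filled
(240,216): row=0b11110000, col=0b11011000, row AND col = 0b11010000 = 208; 208 != 216 -> empty
(46,2): row=0b101110, col=0b10, row AND col = 0b10 = 2; 2 == 2 -> filled
(124,124): row=0b1111100, col=0b1111100, row AND col = 0b1111100 = 124; 124 == 124 -> filled
(227,214): row=0b11100011, col=0b11010110, row AND col = 0b11000010 = 194; 194 != 214 -> empty
(42,41): row=0b101010, col=0b101001, row AND col = 0b101000 = 40; 40 != 41 -> empty
(216,160): row=0b11011000, col=0b10100000, row AND col = 0b10000000 = 128; 128 != 160 -> empty
(227,87): row=0b11100011, col=0b1010111, row AND col = 0b1000011 = 67; 67 != 87 -> empty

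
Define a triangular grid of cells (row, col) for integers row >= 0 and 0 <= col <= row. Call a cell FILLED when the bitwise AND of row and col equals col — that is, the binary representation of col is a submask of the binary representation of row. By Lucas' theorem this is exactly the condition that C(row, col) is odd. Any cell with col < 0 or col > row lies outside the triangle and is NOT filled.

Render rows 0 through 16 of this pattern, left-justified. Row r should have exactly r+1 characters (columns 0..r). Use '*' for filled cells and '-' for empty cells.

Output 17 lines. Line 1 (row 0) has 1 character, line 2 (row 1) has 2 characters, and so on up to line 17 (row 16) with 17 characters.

r0=0: *
r1=1: **
r2=10: *-*
r3=11: ****
r4=100: *---*
r5=101: **--**
r6=110: *-*-*-*
r7=111: ********
r8=1000: *-------*
r9=1001: **------**
r10=1010: *-*-----*-*
r11=1011: ****----****
r12=1100: *---*---*---*
r13=1101: **--**--**--**
r14=1110: *-*-*-*-*-*-*-*
r15=1111: ****************
r16=10000: *---------------*

Answer: *
**
*-*
****
*---*
**--**
*-*-*-*
********
*-------*
**------**
*-*-----*-*
****----****
*---*---*---*
**--**--**--**
*-*-*-*-*-*-*-*
****************
*---------------*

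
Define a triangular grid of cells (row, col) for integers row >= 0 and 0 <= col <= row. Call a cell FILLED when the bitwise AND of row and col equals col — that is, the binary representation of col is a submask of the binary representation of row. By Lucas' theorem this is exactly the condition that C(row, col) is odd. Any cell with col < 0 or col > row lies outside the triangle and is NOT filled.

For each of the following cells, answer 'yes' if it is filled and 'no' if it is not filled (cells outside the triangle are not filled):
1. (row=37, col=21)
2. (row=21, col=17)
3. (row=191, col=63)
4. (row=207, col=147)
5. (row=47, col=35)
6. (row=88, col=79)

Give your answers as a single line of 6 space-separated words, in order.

Answer: no yes yes no yes no

Derivation:
(37,21): row=0b100101, col=0b10101, row AND col = 0b101 = 5; 5 != 21 -> empty
(21,17): row=0b10101, col=0b10001, row AND col = 0b10001 = 17; 17 == 17 -> filled
(191,63): row=0b10111111, col=0b111111, row AND col = 0b111111 = 63; 63 == 63 -> filled
(207,147): row=0b11001111, col=0b10010011, row AND col = 0b10000011 = 131; 131 != 147 -> empty
(47,35): row=0b101111, col=0b100011, row AND col = 0b100011 = 35; 35 == 35 -> filled
(88,79): row=0b1011000, col=0b1001111, row AND col = 0b1001000 = 72; 72 != 79 -> empty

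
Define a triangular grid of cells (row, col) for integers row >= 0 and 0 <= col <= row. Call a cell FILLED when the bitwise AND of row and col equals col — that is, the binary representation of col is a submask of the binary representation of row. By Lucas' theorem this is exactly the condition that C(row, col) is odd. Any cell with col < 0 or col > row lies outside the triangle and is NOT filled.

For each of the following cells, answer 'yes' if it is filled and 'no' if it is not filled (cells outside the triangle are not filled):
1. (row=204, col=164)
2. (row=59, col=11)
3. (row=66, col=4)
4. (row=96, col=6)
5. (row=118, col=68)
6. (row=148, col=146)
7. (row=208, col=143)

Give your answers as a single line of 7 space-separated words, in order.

(204,164): row=0b11001100, col=0b10100100, row AND col = 0b10000100 = 132; 132 != 164 -> empty
(59,11): row=0b111011, col=0b1011, row AND col = 0b1011 = 11; 11 == 11 -> filled
(66,4): row=0b1000010, col=0b100, row AND col = 0b0 = 0; 0 != 4 -> empty
(96,6): row=0b1100000, col=0b110, row AND col = 0b0 = 0; 0 != 6 -> empty
(118,68): row=0b1110110, col=0b1000100, row AND col = 0b1000100 = 68; 68 == 68 -> filled
(148,146): row=0b10010100, col=0b10010010, row AND col = 0b10010000 = 144; 144 != 146 -> empty
(208,143): row=0b11010000, col=0b10001111, row AND col = 0b10000000 = 128; 128 != 143 -> empty

Answer: no yes no no yes no no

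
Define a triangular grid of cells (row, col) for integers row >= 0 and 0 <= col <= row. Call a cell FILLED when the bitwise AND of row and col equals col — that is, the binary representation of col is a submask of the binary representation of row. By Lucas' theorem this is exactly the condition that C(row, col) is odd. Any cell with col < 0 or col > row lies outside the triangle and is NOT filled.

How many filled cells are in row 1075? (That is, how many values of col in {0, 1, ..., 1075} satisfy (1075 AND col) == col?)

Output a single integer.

1075 in binary = 10000110011
popcount(1075) = number of 1-bits in 10000110011 = 5
A col c satisfies (1075 AND c) == c iff every set bit of c is also set in 1075; each of the 5 set bits of 1075 can independently be on or off in c.
count = 2^5 = 32

Answer: 32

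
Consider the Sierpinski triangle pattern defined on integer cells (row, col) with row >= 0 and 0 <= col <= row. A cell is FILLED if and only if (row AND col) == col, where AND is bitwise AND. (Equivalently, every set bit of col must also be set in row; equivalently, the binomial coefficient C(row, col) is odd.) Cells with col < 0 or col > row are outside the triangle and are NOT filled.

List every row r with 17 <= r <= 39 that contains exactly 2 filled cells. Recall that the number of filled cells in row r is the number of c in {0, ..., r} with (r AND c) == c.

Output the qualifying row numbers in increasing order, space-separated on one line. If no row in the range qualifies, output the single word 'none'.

Row r has 2^popcount(r) filled cells, so we need popcount(r) = log2(2) = 1.
Scan r = 17..39 and keep those with exactly 1 one-bits:
r=17=10001 popcount=2 -> skip
r=18=10010 popcount=2 -> skip
r=19=10011 popcount=3 -> skip
r=20=10100 popcount=2 -> skip
r=21=10101 popcount=3 -> skip
r=22=10110 popcount=3 -> skip
r=23=10111 popcount=4 -> skip
r=24=11000 popcount=2 -> skip
r=25=11001 popcount=3 -> skip
r=26=11010 popcount=3 -> skip
r=27=11011 popcount=4 -> skip
r=28=11100 popcount=3 -> skip
r=29=11101 popcount=4 -> skip
r=30=11110 popcount=4 -> skip
r=31=11111 popcount=5 -> skip
r=32=100000 popcount=1 -> KEEP
r=33=100001 popcount=2 -> skip
r=34=100010 popcount=2 -> skip
r=35=100011 popcount=3 -> skip
r=36=100100 popcount=2 -> skip
r=37=100101 popcount=3 -> skip
r=38=100110 popcount=3 -> skip
r=39=100111 popcount=4 -> skip
Kept rows: 32

Answer: 32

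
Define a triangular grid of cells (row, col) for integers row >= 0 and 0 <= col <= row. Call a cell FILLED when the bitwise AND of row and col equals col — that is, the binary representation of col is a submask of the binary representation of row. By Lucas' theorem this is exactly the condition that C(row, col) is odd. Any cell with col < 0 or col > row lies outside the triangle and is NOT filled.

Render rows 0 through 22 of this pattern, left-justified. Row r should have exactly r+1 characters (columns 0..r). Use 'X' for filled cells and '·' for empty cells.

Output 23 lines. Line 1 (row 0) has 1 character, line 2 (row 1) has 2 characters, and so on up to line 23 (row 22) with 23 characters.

r0=0: X
r1=1: XX
r2=10: X·X
r3=11: XXXX
r4=100: X···X
r5=101: XX··XX
r6=110: X·X·X·X
r7=111: XXXXXXXX
r8=1000: X·······X
r9=1001: XX······XX
r10=1010: X·X·····X·X
r11=1011: XXXX····XXXX
r12=1100: X···X···X···X
r13=1101: XX··XX··XX··XX
r14=1110: X·X·X·X·X·X·X·X
r15=1111: XXXXXXXXXXXXXXXX
r16=10000: X···············X
r17=10001: XX··············XX
r18=10010: X·X·············X·X
r19=10011: XXXX············XXXX
r20=10100: X···X···········X···X
r21=10101: XX··XX··········XX··XX
r22=10110: X·X·X·X·········X·X·X·X

Answer: X
XX
X·X
XXXX
X···X
XX··XX
X·X·X·X
XXXXXXXX
X·······X
XX······XX
X·X·····X·X
XXXX····XXXX
X···X···X···X
XX··XX··XX··XX
X·X·X·X·X·X·X·X
XXXXXXXXXXXXXXXX
X···············X
XX··············XX
X·X·············X·X
XXXX············XXXX
X···X···········X···X
XX··XX··········XX··XX
X·X·X·X·········X·X·X·X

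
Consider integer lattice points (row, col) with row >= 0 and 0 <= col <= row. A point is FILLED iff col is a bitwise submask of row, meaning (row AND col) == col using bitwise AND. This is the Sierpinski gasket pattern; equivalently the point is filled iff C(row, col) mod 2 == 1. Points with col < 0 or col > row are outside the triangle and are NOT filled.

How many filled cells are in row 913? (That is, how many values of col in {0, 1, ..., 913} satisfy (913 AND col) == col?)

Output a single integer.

Answer: 32

Derivation:
913 in binary = 1110010001
popcount(913) = number of 1-bits in 1110010001 = 5
A col c satisfies (913 AND c) == c iff every set bit of c is also set in 913; each of the 5 set bits of 913 can independently be on or off in c.
count = 2^5 = 32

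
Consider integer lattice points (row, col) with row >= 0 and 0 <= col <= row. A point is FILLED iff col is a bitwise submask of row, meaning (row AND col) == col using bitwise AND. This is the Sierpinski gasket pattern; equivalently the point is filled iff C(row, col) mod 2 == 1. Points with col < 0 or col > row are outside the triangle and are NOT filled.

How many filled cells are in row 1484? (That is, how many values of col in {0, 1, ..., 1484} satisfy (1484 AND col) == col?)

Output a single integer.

1484 in binary = 10111001100
popcount(1484) = number of 1-bits in 10111001100 = 6
A col c satisfies (1484 AND c) == c iff every set bit of c is also set in 1484; each of the 6 set bits of 1484 can independently be on or off in c.
count = 2^6 = 64

Answer: 64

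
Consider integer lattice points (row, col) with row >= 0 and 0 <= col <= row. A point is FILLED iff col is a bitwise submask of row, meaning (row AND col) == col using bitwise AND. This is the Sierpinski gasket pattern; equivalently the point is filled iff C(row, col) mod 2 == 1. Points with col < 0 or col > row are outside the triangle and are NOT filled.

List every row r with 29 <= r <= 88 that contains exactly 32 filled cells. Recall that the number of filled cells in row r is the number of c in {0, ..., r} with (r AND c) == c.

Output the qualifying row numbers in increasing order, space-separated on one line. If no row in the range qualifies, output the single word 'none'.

Row r has 2^popcount(r) filled cells, so we need popcount(r) = log2(32) = 5.
Scan r = 29..88 and keep those with exactly 5 one-bits:
r=29=11101 popcount=4 -> skip
r=30=11110 popcount=4 -> skip
r=31=11111 popcount=5 -> KEEP
r=32=100000 popcount=1 -> skip
r=33=100001 popcount=2 -> skip
r=34=100010 popcount=2 -> skip
r=35=100011 popcount=3 -> skip
r=36=100100 popcount=2 -> skip
r=37=100101 popcount=3 -> skip
r=38=100110 popcount=3 -> skip
r=39=100111 popcount=4 -> skip
r=40=101000 popcount=2 -> skip
r=41=101001 popcount=3 -> skip
r=42=101010 popcount=3 -> skip
r=43=101011 popcount=4 -> skip
r=44=101100 popcount=3 -> skip
r=45=101101 popcount=4 -> skip
r=46=101110 popcount=4 -> skip
r=47=101111 popcount=5 -> KEEP
r=48=110000 popcount=2 -> skip
r=49=110001 popcount=3 -> skip
r=50=110010 popcount=3 -> skip
r=51=110011 popcount=4 -> skip
r=52=110100 popcount=3 -> skip
r=53=110101 popcount=4 -> skip
r=54=110110 popcount=4 -> skip
r=55=110111 popcount=5 -> KEEP
r=56=111000 popcount=3 -> skip
r=57=111001 popcount=4 -> skip
r=58=111010 popcount=4 -> skip
r=59=111011 popcount=5 -> KEEP
r=60=111100 popcount=4 -> skip
r=61=111101 popcount=5 -> KEEP
r=62=111110 popcount=5 -> KEEP
r=63=111111 popcount=6 -> skip
r=64=1000000 popcount=1 -> skip
r=65=1000001 popcount=2 -> skip
r=66=1000010 popcount=2 -> skip
r=67=1000011 popcount=3 -> skip
r=68=1000100 popcount=2 -> skip
r=69=1000101 popcount=3 -> skip
r=70=1000110 popcount=3 -> skip
r=71=1000111 popcount=4 -> skip
r=72=1001000 popcount=2 -> skip
r=73=1001001 popcount=3 -> skip
r=74=1001010 popcount=3 -> skip
r=75=1001011 popcount=4 -> skip
r=76=1001100 popcount=3 -> skip
r=77=1001101 popcount=4 -> skip
r=78=1001110 popcount=4 -> skip
r=79=1001111 popcount=5 -> KEEP
r=80=1010000 popcount=2 -> skip
r=81=1010001 popcount=3 -> skip
r=82=1010010 popcount=3 -> skip
r=83=1010011 popcount=4 -> skip
r=84=1010100 popcount=3 -> skip
r=85=1010101 popcount=4 -> skip
r=86=1010110 popcount=4 -> skip
r=87=1010111 popcount=5 -> KEEP
r=88=1011000 popcount=3 -> skip
Kept rows: 31 47 55 59 61 62 79 87

Answer: 31 47 55 59 61 62 79 87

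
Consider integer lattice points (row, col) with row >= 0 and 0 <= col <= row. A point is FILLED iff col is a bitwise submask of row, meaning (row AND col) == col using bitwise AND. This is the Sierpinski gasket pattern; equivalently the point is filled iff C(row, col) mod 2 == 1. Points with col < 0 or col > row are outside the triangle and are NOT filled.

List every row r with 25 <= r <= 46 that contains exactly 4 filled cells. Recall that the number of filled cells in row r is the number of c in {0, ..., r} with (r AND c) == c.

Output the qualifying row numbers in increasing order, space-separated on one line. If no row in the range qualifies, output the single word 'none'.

Row r has 2^popcount(r) filled cells, so we need popcount(r) = log2(4) = 2.
Scan r = 25..46 and keep those with exactly 2 one-bits:
r=25=11001 popcount=3 -> skip
r=26=11010 popcount=3 -> skip
r=27=11011 popcount=4 -> skip
r=28=11100 popcount=3 -> skip
r=29=11101 popcount=4 -> skip
r=30=11110 popcount=4 -> skip
r=31=11111 popcount=5 -> skip
r=32=100000 popcount=1 -> skip
r=33=100001 popcount=2 -> KEEP
r=34=100010 popcount=2 -> KEEP
r=35=100011 popcount=3 -> skip
r=36=100100 popcount=2 -> KEEP
r=37=100101 popcount=3 -> skip
r=38=100110 popcount=3 -> skip
r=39=100111 popcount=4 -> skip
r=40=101000 popcount=2 -> KEEP
r=41=101001 popcount=3 -> skip
r=42=101010 popcount=3 -> skip
r=43=101011 popcount=4 -> skip
r=44=101100 popcount=3 -> skip
r=45=101101 popcount=4 -> skip
r=46=101110 popcount=4 -> skip
Kept rows: 33 34 36 40

Answer: 33 34 36 40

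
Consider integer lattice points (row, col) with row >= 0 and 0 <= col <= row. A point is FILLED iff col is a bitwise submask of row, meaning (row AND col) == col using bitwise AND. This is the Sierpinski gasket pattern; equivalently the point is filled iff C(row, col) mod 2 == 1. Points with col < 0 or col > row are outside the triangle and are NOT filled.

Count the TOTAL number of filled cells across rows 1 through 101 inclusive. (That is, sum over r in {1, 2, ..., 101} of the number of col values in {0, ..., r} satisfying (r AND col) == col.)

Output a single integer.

Answer: 1274

Derivation:
r1=1 pc1: +2 =2
r2=10 pc1: +2 =4
r3=11 pc2: +4 =8
r4=100 pc1: +2 =10
r5=101 pc2: +4 =14
r6=110 pc2: +4 =18
r7=111 pc3: +8 =26
r8=1000 pc1: +2 =28
r9=1001 pc2: +4 =32
r10=1010 pc2: +4 =36
r11=1011 pc3: +8 =44
r12=1100 pc2: +4 =48
r13=1101 pc3: +8 =56
r14=1110 pc3: +8 =64
r15=1111 pc4: +16 =80
r16=10000 pc1: +2 =82
r17=10001 pc2: +4 =86
r18=10010 pc2: +4 =90
r19=10011 pc3: +8 =98
r20=10100 pc2: +4 =102
r21=10101 pc3: +8 =110
r22=10110 pc3: +8 =118
r23=10111 pc4: +16 =134
r24=11000 pc2: +4 =138
r25=11001 pc3: +8 =146
r26=11010 pc3: +8 =154
r27=11011 pc4: +16 =170
r28=11100 pc3: +8 =178
r29=11101 pc4: +16 =194
r30=11110 pc4: +16 =210
r31=11111 pc5: +32 =242
r32=100000 pc1: +2 =244
r33=100001 pc2: +4 =248
r34=100010 pc2: +4 =252
r35=100011 pc3: +8 =260
r36=100100 pc2: +4 =264
r37=100101 pc3: +8 =272
r38=100110 pc3: +8 =280
r39=100111 pc4: +16 =296
r40=101000 pc2: +4 =300
r41=101001 pc3: +8 =308
r42=101010 pc3: +8 =316
r43=101011 pc4: +16 =332
r44=101100 pc3: +8 =340
r45=101101 pc4: +16 =356
r46=101110 pc4: +16 =372
r47=101111 pc5: +32 =404
r48=110000 pc2: +4 =408
r49=110001 pc3: +8 =416
r50=110010 pc3: +8 =424
r51=110011 pc4: +16 =440
r52=110100 pc3: +8 =448
r53=110101 pc4: +16 =464
r54=110110 pc4: +16 =480
r55=110111 pc5: +32 =512
r56=111000 pc3: +8 =520
r57=111001 pc4: +16 =536
r58=111010 pc4: +16 =552
r59=111011 pc5: +32 =584
r60=111100 pc4: +16 =600
r61=111101 pc5: +32 =632
r62=111110 pc5: +32 =664
r63=111111 pc6: +64 =728
r64=1000000 pc1: +2 =730
r65=1000001 pc2: +4 =734
r66=1000010 pc2: +4 =738
r67=1000011 pc3: +8 =746
r68=1000100 pc2: +4 =750
r69=1000101 pc3: +8 =758
r70=1000110 pc3: +8 =766
r71=1000111 pc4: +16 =782
r72=1001000 pc2: +4 =786
r73=1001001 pc3: +8 =794
r74=1001010 pc3: +8 =802
r75=1001011 pc4: +16 =818
r76=1001100 pc3: +8 =826
r77=1001101 pc4: +16 =842
r78=1001110 pc4: +16 =858
r79=1001111 pc5: +32 =890
r80=1010000 pc2: +4 =894
r81=1010001 pc3: +8 =902
r82=1010010 pc3: +8 =910
r83=1010011 pc4: +16 =926
r84=1010100 pc3: +8 =934
r85=1010101 pc4: +16 =950
r86=1010110 pc4: +16 =966
r87=1010111 pc5: +32 =998
r88=1011000 pc3: +8 =1006
r89=1011001 pc4: +16 =1022
r90=1011010 pc4: +16 =1038
r91=1011011 pc5: +32 =1070
r92=1011100 pc4: +16 =1086
r93=1011101 pc5: +32 =1118
r94=1011110 pc5: +32 =1150
r95=1011111 pc6: +64 =1214
r96=1100000 pc2: +4 =1218
r97=1100001 pc3: +8 =1226
r98=1100010 pc3: +8 =1234
r99=1100011 pc4: +16 =1250
r100=1100100 pc3: +8 =1258
r101=1100101 pc4: +16 =1274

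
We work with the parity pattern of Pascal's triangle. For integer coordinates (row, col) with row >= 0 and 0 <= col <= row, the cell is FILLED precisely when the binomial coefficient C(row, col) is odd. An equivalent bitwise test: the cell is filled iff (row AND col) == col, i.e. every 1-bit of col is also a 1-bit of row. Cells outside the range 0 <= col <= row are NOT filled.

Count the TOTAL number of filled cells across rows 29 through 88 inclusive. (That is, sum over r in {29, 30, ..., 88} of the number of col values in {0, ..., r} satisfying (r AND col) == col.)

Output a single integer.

Answer: 828

Derivation:
r29=11101 pc4: +16 =16
r30=11110 pc4: +16 =32
r31=11111 pc5: +32 =64
r32=100000 pc1: +2 =66
r33=100001 pc2: +4 =70
r34=100010 pc2: +4 =74
r35=100011 pc3: +8 =82
r36=100100 pc2: +4 =86
r37=100101 pc3: +8 =94
r38=100110 pc3: +8 =102
r39=100111 pc4: +16 =118
r40=101000 pc2: +4 =122
r41=101001 pc3: +8 =130
r42=101010 pc3: +8 =138
r43=101011 pc4: +16 =154
r44=101100 pc3: +8 =162
r45=101101 pc4: +16 =178
r46=101110 pc4: +16 =194
r47=101111 pc5: +32 =226
r48=110000 pc2: +4 =230
r49=110001 pc3: +8 =238
r50=110010 pc3: +8 =246
r51=110011 pc4: +16 =262
r52=110100 pc3: +8 =270
r53=110101 pc4: +16 =286
r54=110110 pc4: +16 =302
r55=110111 pc5: +32 =334
r56=111000 pc3: +8 =342
r57=111001 pc4: +16 =358
r58=111010 pc4: +16 =374
r59=111011 pc5: +32 =406
r60=111100 pc4: +16 =422
r61=111101 pc5: +32 =454
r62=111110 pc5: +32 =486
r63=111111 pc6: +64 =550
r64=1000000 pc1: +2 =552
r65=1000001 pc2: +4 =556
r66=1000010 pc2: +4 =560
r67=1000011 pc3: +8 =568
r68=1000100 pc2: +4 =572
r69=1000101 pc3: +8 =580
r70=1000110 pc3: +8 =588
r71=1000111 pc4: +16 =604
r72=1001000 pc2: +4 =608
r73=1001001 pc3: +8 =616
r74=1001010 pc3: +8 =624
r75=1001011 pc4: +16 =640
r76=1001100 pc3: +8 =648
r77=1001101 pc4: +16 =664
r78=1001110 pc4: +16 =680
r79=1001111 pc5: +32 =712
r80=1010000 pc2: +4 =716
r81=1010001 pc3: +8 =724
r82=1010010 pc3: +8 =732
r83=1010011 pc4: +16 =748
r84=1010100 pc3: +8 =756
r85=1010101 pc4: +16 =772
r86=1010110 pc4: +16 =788
r87=1010111 pc5: +32 =820
r88=1011000 pc3: +8 =828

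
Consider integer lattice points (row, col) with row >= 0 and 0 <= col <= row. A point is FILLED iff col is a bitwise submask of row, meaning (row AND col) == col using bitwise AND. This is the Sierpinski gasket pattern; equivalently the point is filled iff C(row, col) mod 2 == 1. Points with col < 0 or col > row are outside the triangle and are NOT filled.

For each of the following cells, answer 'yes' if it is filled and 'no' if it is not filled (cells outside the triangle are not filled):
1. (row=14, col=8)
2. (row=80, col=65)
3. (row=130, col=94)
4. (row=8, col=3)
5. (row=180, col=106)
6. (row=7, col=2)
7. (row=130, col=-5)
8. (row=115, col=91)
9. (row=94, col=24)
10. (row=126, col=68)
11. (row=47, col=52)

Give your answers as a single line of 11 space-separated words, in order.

(14,8): row=0b1110, col=0b1000, row AND col = 0b1000 = 8; 8 == 8 -> filled
(80,65): row=0b1010000, col=0b1000001, row AND col = 0b1000000 = 64; 64 != 65 -> empty
(130,94): row=0b10000010, col=0b1011110, row AND col = 0b10 = 2; 2 != 94 -> empty
(8,3): row=0b1000, col=0b11, row AND col = 0b0 = 0; 0 != 3 -> empty
(180,106): row=0b10110100, col=0b1101010, row AND col = 0b100000 = 32; 32 != 106 -> empty
(7,2): row=0b111, col=0b10, row AND col = 0b10 = 2; 2 == 2 -> filled
(130,-5): col outside [0, 130] -> not filled
(115,91): row=0b1110011, col=0b1011011, row AND col = 0b1010011 = 83; 83 != 91 -> empty
(94,24): row=0b1011110, col=0b11000, row AND col = 0b11000 = 24; 24 == 24 -> filled
(126,68): row=0b1111110, col=0b1000100, row AND col = 0b1000100 = 68; 68 == 68 -> filled
(47,52): col outside [0, 47] -> not filled

Answer: yes no no no no yes no no yes yes no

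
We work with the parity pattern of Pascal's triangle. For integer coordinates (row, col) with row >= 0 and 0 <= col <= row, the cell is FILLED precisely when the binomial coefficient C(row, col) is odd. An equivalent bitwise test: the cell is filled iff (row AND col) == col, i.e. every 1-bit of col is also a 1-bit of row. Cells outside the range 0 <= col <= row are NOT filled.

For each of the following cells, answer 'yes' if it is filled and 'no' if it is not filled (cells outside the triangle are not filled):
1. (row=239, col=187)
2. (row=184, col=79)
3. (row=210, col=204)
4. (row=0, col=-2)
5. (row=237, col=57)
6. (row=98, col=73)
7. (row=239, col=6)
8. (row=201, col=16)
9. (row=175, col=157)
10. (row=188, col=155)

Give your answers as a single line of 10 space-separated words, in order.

Answer: no no no no no no yes no no no

Derivation:
(239,187): row=0b11101111, col=0b10111011, row AND col = 0b10101011 = 171; 171 != 187 -> empty
(184,79): row=0b10111000, col=0b1001111, row AND col = 0b1000 = 8; 8 != 79 -> empty
(210,204): row=0b11010010, col=0b11001100, row AND col = 0b11000000 = 192; 192 != 204 -> empty
(0,-2): col outside [0, 0] -> not filled
(237,57): row=0b11101101, col=0b111001, row AND col = 0b101001 = 41; 41 != 57 -> empty
(98,73): row=0b1100010, col=0b1001001, row AND col = 0b1000000 = 64; 64 != 73 -> empty
(239,6): row=0b11101111, col=0b110, row AND col = 0b110 = 6; 6 == 6 -> filled
(201,16): row=0b11001001, col=0b10000, row AND col = 0b0 = 0; 0 != 16 -> empty
(175,157): row=0b10101111, col=0b10011101, row AND col = 0b10001101 = 141; 141 != 157 -> empty
(188,155): row=0b10111100, col=0b10011011, row AND col = 0b10011000 = 152; 152 != 155 -> empty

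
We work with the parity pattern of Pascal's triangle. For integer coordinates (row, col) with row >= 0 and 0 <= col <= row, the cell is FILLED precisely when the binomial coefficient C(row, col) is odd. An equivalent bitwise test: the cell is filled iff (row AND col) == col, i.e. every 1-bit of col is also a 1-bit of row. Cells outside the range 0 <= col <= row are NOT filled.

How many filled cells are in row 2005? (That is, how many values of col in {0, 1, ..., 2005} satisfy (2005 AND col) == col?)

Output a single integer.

2005 in binary = 11111010101
popcount(2005) = number of 1-bits in 11111010101 = 8
A col c satisfies (2005 AND c) == c iff every set bit of c is also set in 2005; each of the 8 set bits of 2005 can independently be on or off in c.
count = 2^8 = 256

Answer: 256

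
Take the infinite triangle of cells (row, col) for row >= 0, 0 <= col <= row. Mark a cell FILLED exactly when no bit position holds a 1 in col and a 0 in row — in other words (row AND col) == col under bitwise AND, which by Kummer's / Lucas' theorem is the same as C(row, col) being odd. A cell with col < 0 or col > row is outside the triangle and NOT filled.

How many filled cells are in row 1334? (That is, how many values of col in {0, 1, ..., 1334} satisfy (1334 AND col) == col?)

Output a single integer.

Answer: 64

Derivation:
1334 in binary = 10100110110
popcount(1334) = number of 1-bits in 10100110110 = 6
A col c satisfies (1334 AND c) == c iff every set bit of c is also set in 1334; each of the 6 set bits of 1334 can independently be on or off in c.
count = 2^6 = 64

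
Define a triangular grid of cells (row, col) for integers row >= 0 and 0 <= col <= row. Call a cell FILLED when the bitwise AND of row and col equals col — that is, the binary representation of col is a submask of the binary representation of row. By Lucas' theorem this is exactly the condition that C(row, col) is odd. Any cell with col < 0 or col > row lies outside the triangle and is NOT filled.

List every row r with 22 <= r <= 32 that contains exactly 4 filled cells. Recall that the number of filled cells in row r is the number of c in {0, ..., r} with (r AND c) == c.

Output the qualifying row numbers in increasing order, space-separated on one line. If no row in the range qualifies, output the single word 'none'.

Answer: 24

Derivation:
Row r has 2^popcount(r) filled cells, so we need popcount(r) = log2(4) = 2.
Scan r = 22..32 and keep those with exactly 2 one-bits:
r=22=10110 popcount=3 -> skip
r=23=10111 popcount=4 -> skip
r=24=11000 popcount=2 -> KEEP
r=25=11001 popcount=3 -> skip
r=26=11010 popcount=3 -> skip
r=27=11011 popcount=4 -> skip
r=28=11100 popcount=3 -> skip
r=29=11101 popcount=4 -> skip
r=30=11110 popcount=4 -> skip
r=31=11111 popcount=5 -> skip
r=32=100000 popcount=1 -> skip
Kept rows: 24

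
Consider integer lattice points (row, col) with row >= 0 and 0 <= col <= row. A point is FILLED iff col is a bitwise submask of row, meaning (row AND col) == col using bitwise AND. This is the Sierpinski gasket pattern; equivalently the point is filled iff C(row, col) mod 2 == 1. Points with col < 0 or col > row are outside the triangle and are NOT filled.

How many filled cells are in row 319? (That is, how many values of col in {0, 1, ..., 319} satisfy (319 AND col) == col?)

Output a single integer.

319 in binary = 100111111
popcount(319) = number of 1-bits in 100111111 = 7
A col c satisfies (319 AND c) == c iff every set bit of c is also set in 319; each of the 7 set bits of 319 can independently be on or off in c.
count = 2^7 = 128

Answer: 128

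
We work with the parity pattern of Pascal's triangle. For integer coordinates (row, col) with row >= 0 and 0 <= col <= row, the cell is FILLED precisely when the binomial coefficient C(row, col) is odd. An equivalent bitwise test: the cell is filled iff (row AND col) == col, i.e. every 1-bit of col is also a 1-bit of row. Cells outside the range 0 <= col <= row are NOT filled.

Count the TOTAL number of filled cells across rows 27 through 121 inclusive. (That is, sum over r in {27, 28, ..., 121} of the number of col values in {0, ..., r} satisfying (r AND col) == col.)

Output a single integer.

r27=11011 pc4: +16 =16
r28=11100 pc3: +8 =24
r29=11101 pc4: +16 =40
r30=11110 pc4: +16 =56
r31=11111 pc5: +32 =88
r32=100000 pc1: +2 =90
r33=100001 pc2: +4 =94
r34=100010 pc2: +4 =98
r35=100011 pc3: +8 =106
r36=100100 pc2: +4 =110
r37=100101 pc3: +8 =118
r38=100110 pc3: +8 =126
r39=100111 pc4: +16 =142
r40=101000 pc2: +4 =146
r41=101001 pc3: +8 =154
r42=101010 pc3: +8 =162
r43=101011 pc4: +16 =178
r44=101100 pc3: +8 =186
r45=101101 pc4: +16 =202
r46=101110 pc4: +16 =218
r47=101111 pc5: +32 =250
r48=110000 pc2: +4 =254
r49=110001 pc3: +8 =262
r50=110010 pc3: +8 =270
r51=110011 pc4: +16 =286
r52=110100 pc3: +8 =294
r53=110101 pc4: +16 =310
r54=110110 pc4: +16 =326
r55=110111 pc5: +32 =358
r56=111000 pc3: +8 =366
r57=111001 pc4: +16 =382
r58=111010 pc4: +16 =398
r59=111011 pc5: +32 =430
r60=111100 pc4: +16 =446
r61=111101 pc5: +32 =478
r62=111110 pc5: +32 =510
r63=111111 pc6: +64 =574
r64=1000000 pc1: +2 =576
r65=1000001 pc2: +4 =580
r66=1000010 pc2: +4 =584
r67=1000011 pc3: +8 =592
r68=1000100 pc2: +4 =596
r69=1000101 pc3: +8 =604
r70=1000110 pc3: +8 =612
r71=1000111 pc4: +16 =628
r72=1001000 pc2: +4 =632
r73=1001001 pc3: +8 =640
r74=1001010 pc3: +8 =648
r75=1001011 pc4: +16 =664
r76=1001100 pc3: +8 =672
r77=1001101 pc4: +16 =688
r78=1001110 pc4: +16 =704
r79=1001111 pc5: +32 =736
r80=1010000 pc2: +4 =740
r81=1010001 pc3: +8 =748
r82=1010010 pc3: +8 =756
r83=1010011 pc4: +16 =772
r84=1010100 pc3: +8 =780
r85=1010101 pc4: +16 =796
r86=1010110 pc4: +16 =812
r87=1010111 pc5: +32 =844
r88=1011000 pc3: +8 =852
r89=1011001 pc4: +16 =868
r90=1011010 pc4: +16 =884
r91=1011011 pc5: +32 =916
r92=1011100 pc4: +16 =932
r93=1011101 pc5: +32 =964
r94=1011110 pc5: +32 =996
r95=1011111 pc6: +64 =1060
r96=1100000 pc2: +4 =1064
r97=1100001 pc3: +8 =1072
r98=1100010 pc3: +8 =1080
r99=1100011 pc4: +16 =1096
r100=1100100 pc3: +8 =1104
r101=1100101 pc4: +16 =1120
r102=1100110 pc4: +16 =1136
r103=1100111 pc5: +32 =1168
r104=1101000 pc3: +8 =1176
r105=1101001 pc4: +16 =1192
r106=1101010 pc4: +16 =1208
r107=1101011 pc5: +32 =1240
r108=1101100 pc4: +16 =1256
r109=1101101 pc5: +32 =1288
r110=1101110 pc5: +32 =1320
r111=1101111 pc6: +64 =1384
r112=1110000 pc3: +8 =1392
r113=1110001 pc4: +16 =1408
r114=1110010 pc4: +16 =1424
r115=1110011 pc5: +32 =1456
r116=1110100 pc4: +16 =1472
r117=1110101 pc5: +32 =1504
r118=1110110 pc5: +32 =1536
r119=1110111 pc6: +64 =1600
r120=1111000 pc4: +16 =1616
r121=1111001 pc5: +32 =1648

Answer: 1648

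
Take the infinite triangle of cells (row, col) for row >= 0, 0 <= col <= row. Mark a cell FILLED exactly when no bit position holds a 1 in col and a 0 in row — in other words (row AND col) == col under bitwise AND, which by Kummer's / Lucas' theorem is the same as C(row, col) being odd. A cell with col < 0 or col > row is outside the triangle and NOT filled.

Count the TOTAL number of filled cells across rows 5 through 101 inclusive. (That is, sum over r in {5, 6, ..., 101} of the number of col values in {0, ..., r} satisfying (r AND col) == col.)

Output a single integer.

r5=101 pc2: +4 =4
r6=110 pc2: +4 =8
r7=111 pc3: +8 =16
r8=1000 pc1: +2 =18
r9=1001 pc2: +4 =22
r10=1010 pc2: +4 =26
r11=1011 pc3: +8 =34
r12=1100 pc2: +4 =38
r13=1101 pc3: +8 =46
r14=1110 pc3: +8 =54
r15=1111 pc4: +16 =70
r16=10000 pc1: +2 =72
r17=10001 pc2: +4 =76
r18=10010 pc2: +4 =80
r19=10011 pc3: +8 =88
r20=10100 pc2: +4 =92
r21=10101 pc3: +8 =100
r22=10110 pc3: +8 =108
r23=10111 pc4: +16 =124
r24=11000 pc2: +4 =128
r25=11001 pc3: +8 =136
r26=11010 pc3: +8 =144
r27=11011 pc4: +16 =160
r28=11100 pc3: +8 =168
r29=11101 pc4: +16 =184
r30=11110 pc4: +16 =200
r31=11111 pc5: +32 =232
r32=100000 pc1: +2 =234
r33=100001 pc2: +4 =238
r34=100010 pc2: +4 =242
r35=100011 pc3: +8 =250
r36=100100 pc2: +4 =254
r37=100101 pc3: +8 =262
r38=100110 pc3: +8 =270
r39=100111 pc4: +16 =286
r40=101000 pc2: +4 =290
r41=101001 pc3: +8 =298
r42=101010 pc3: +8 =306
r43=101011 pc4: +16 =322
r44=101100 pc3: +8 =330
r45=101101 pc4: +16 =346
r46=101110 pc4: +16 =362
r47=101111 pc5: +32 =394
r48=110000 pc2: +4 =398
r49=110001 pc3: +8 =406
r50=110010 pc3: +8 =414
r51=110011 pc4: +16 =430
r52=110100 pc3: +8 =438
r53=110101 pc4: +16 =454
r54=110110 pc4: +16 =470
r55=110111 pc5: +32 =502
r56=111000 pc3: +8 =510
r57=111001 pc4: +16 =526
r58=111010 pc4: +16 =542
r59=111011 pc5: +32 =574
r60=111100 pc4: +16 =590
r61=111101 pc5: +32 =622
r62=111110 pc5: +32 =654
r63=111111 pc6: +64 =718
r64=1000000 pc1: +2 =720
r65=1000001 pc2: +4 =724
r66=1000010 pc2: +4 =728
r67=1000011 pc3: +8 =736
r68=1000100 pc2: +4 =740
r69=1000101 pc3: +8 =748
r70=1000110 pc3: +8 =756
r71=1000111 pc4: +16 =772
r72=1001000 pc2: +4 =776
r73=1001001 pc3: +8 =784
r74=1001010 pc3: +8 =792
r75=1001011 pc4: +16 =808
r76=1001100 pc3: +8 =816
r77=1001101 pc4: +16 =832
r78=1001110 pc4: +16 =848
r79=1001111 pc5: +32 =880
r80=1010000 pc2: +4 =884
r81=1010001 pc3: +8 =892
r82=1010010 pc3: +8 =900
r83=1010011 pc4: +16 =916
r84=1010100 pc3: +8 =924
r85=1010101 pc4: +16 =940
r86=1010110 pc4: +16 =956
r87=1010111 pc5: +32 =988
r88=1011000 pc3: +8 =996
r89=1011001 pc4: +16 =1012
r90=1011010 pc4: +16 =1028
r91=1011011 pc5: +32 =1060
r92=1011100 pc4: +16 =1076
r93=1011101 pc5: +32 =1108
r94=1011110 pc5: +32 =1140
r95=1011111 pc6: +64 =1204
r96=1100000 pc2: +4 =1208
r97=1100001 pc3: +8 =1216
r98=1100010 pc3: +8 =1224
r99=1100011 pc4: +16 =1240
r100=1100100 pc3: +8 =1248
r101=1100101 pc4: +16 =1264

Answer: 1264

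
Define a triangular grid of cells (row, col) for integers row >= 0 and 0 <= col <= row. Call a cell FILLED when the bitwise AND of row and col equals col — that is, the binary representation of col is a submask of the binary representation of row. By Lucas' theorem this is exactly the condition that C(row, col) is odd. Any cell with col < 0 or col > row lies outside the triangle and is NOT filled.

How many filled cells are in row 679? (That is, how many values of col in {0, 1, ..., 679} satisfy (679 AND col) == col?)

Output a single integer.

679 in binary = 1010100111
popcount(679) = number of 1-bits in 1010100111 = 6
A col c satisfies (679 AND c) == c iff every set bit of c is also set in 679; each of the 6 set bits of 679 can independently be on or off in c.
count = 2^6 = 64

Answer: 64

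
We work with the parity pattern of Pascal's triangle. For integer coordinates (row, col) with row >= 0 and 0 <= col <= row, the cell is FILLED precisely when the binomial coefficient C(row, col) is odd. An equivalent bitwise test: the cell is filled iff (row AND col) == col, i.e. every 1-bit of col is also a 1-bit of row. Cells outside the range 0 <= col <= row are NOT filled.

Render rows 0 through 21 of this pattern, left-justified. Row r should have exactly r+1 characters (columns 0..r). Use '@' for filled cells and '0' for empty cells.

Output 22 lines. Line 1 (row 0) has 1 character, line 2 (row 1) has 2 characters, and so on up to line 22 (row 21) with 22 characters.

Answer: @
@@
@0@
@@@@
@000@
@@00@@
@0@0@0@
@@@@@@@@
@0000000@
@@000000@@
@0@00000@0@
@@@@0000@@@@
@000@000@000@
@@00@@00@@00@@
@0@0@0@0@0@0@0@
@@@@@@@@@@@@@@@@
@000000000000000@
@@00000000000000@@
@0@0000000000000@0@
@@@@000000000000@@@@
@000@00000000000@000@
@@00@@0000000000@@00@@

Derivation:
r0=0: @
r1=1: @@
r2=10: @0@
r3=11: @@@@
r4=100: @000@
r5=101: @@00@@
r6=110: @0@0@0@
r7=111: @@@@@@@@
r8=1000: @0000000@
r9=1001: @@000000@@
r10=1010: @0@00000@0@
r11=1011: @@@@0000@@@@
r12=1100: @000@000@000@
r13=1101: @@00@@00@@00@@
r14=1110: @0@0@0@0@0@0@0@
r15=1111: @@@@@@@@@@@@@@@@
r16=10000: @000000000000000@
r17=10001: @@00000000000000@@
r18=10010: @0@0000000000000@0@
r19=10011: @@@@000000000000@@@@
r20=10100: @000@00000000000@000@
r21=10101: @@00@@0000000000@@00@@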